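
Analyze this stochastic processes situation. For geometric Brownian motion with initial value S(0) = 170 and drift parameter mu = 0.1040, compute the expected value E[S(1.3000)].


E[S(t)] = S(0) * exp(mu * t)
= 170 * exp(0.1040 * 1.3000)
= 170 * 1.1448
= 194.6102

194.6102


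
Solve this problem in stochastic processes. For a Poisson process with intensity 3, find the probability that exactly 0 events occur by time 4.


P(N(t)=k) = (lambda*t)^k * exp(-lambda*t) / k!
lambda*t = 12
= 12^0 * exp(-12) / 0!
= 1 * 6.1442e-06 / 1
= 6.1442e-06

6.1442e-06


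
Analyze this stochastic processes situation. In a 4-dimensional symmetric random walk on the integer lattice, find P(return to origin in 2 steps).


P(return in 2 steps) = P(reverse first step) = 1/(2d)
= 1/8
= 0.1250

0.1250


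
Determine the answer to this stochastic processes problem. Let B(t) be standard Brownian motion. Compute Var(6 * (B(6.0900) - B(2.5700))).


Var(alpha*(B(t)-B(s))) = alpha^2 * (t-s)
= 6^2 * (6.0900 - 2.5700)
= 36 * 3.5200
= 126.7200

126.7200


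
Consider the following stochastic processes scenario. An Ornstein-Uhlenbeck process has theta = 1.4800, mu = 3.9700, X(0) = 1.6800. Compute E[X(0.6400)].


E[X(t)] = mu + (X(0) - mu)*exp(-theta*t)
= 3.9700 + (1.6800 - 3.9700)*exp(-1.4800*0.6400)
= 3.9700 + -2.2900 * 0.3878
= 3.0819

3.0819


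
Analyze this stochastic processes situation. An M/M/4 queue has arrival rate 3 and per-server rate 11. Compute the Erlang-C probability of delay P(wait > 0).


a = lambda/mu = 0.2727
rho = a/c = 0.0682
Erlang-C formula applied:
C(c,a) = 1.8833e-04

1.8833e-04


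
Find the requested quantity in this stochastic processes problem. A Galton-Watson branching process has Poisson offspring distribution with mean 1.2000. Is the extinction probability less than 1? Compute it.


Since mu = 1.2000 > 1, extinction prob q < 1.
Solve s = exp(mu*(s-1)) iteratively.
q = 0.6863

0.6863


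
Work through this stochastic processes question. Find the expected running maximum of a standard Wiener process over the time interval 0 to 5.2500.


E(max B(s)) = sqrt(2t/pi)
= sqrt(2*5.2500/pi)
= sqrt(3.3423)
= 1.8282

1.8282


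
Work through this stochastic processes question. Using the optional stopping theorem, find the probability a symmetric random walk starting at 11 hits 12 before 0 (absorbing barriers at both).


By optional stopping theorem: E(M at tau) = M(0) = 11
P(hit 12)*12 + P(hit 0)*0 = 11
P(hit 12) = (11 - 0)/(12 - 0) = 11/12 = 0.9167

0.9167


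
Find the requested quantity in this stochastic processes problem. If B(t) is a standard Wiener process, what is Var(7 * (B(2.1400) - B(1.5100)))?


Var(alpha*(B(t)-B(s))) = alpha^2 * (t-s)
= 7^2 * (2.1400 - 1.5100)
= 49 * 0.6300
= 30.8700

30.8700


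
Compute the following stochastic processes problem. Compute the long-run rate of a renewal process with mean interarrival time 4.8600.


Long-run renewal rate = 1/E(X)
= 1/4.8600
= 0.2058

0.2058


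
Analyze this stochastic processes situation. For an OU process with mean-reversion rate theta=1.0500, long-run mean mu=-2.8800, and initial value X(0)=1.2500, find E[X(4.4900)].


E[X(t)] = mu + (X(0) - mu)*exp(-theta*t)
= -2.8800 + (1.2500 - -2.8800)*exp(-1.0500*4.4900)
= -2.8800 + 4.1300 * 0.0090
= -2.8430

-2.8430


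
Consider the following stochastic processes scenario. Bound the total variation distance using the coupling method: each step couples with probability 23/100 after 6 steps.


TV distance bound <= (1-delta)^n
= (1 - 0.2300)^6
= 0.7700^6
= 0.2084

0.2084


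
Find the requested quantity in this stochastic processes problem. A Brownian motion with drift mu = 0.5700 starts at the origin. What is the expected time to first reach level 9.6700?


Expected first passage time = a/mu
= 9.6700/0.5700
= 16.9649

16.9649


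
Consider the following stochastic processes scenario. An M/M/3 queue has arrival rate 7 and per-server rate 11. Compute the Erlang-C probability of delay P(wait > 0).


a = lambda/mu = 0.6364
rho = a/c = 0.2121
Erlang-C formula applied:
C(c,a) = 0.0288

0.0288


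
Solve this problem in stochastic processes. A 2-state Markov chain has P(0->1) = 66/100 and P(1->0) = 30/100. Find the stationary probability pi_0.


Stationary distribution: pi_0 = p10/(p01+p10), pi_1 = p01/(p01+p10)
p01 = 0.6600, p10 = 0.3000
pi_0 = 0.3125

0.3125


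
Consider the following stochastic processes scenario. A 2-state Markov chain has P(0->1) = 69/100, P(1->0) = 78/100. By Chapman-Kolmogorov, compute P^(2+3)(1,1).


P^5 = P^2 * P^3
Computing via matrix multiplication of the transition matrix.
Entry (1,1) of P^5 = 0.4572

0.4572


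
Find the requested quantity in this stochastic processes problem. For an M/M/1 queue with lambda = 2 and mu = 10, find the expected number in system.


rho = 2/10 = 0.2000
L = rho/(1-rho)
= 0.2000/0.8000
= 0.2500

0.2500


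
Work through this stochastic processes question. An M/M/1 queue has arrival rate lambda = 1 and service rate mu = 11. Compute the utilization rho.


rho = lambda/mu
= 1/11
= 0.0909

0.0909


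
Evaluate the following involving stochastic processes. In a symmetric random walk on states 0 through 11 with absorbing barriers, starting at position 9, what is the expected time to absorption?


For symmetric RW on 0,...,N with absorbing barriers, E(i) = i*(N-i)
E(9) = 9 * 2 = 18

18


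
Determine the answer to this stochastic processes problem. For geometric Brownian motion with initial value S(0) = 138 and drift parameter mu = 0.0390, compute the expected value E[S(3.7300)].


E[S(t)] = S(0) * exp(mu * t)
= 138 * exp(0.0390 * 3.7300)
= 138 * 1.1566
= 159.6085

159.6085


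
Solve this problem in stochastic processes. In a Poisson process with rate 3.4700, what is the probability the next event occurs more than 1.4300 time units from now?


P(X > t) = exp(-lambda * t)
= exp(-3.4700 * 1.4300)
= exp(-4.9621) = 0.0070

0.0070


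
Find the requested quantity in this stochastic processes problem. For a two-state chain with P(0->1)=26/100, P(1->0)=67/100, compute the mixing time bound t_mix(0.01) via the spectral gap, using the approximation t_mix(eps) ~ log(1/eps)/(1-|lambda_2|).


lambda_2 = |1 - p01 - p10| = |1 - 0.2600 - 0.6700| = 0.0700
t_mix ~ log(1/eps)/(1 - |lambda_2|)
= log(100)/(1 - 0.0700) = 4.6052/0.9300
= 4.9518

4.9518


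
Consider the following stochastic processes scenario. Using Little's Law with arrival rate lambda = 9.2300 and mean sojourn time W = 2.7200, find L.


Little's Law: L = lambda * W
= 9.2300 * 2.7200
= 25.1056

25.1056


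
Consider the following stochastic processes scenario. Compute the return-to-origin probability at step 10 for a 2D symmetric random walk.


P = C(10,5)^2 / 4^10
= 252^2 / 1048576
= 63504 / 1048576
= 0.0606

0.0606


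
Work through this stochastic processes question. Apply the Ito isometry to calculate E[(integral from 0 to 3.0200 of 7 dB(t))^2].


By Ito isometry: E[(int f dB)^2] = int f^2 dt
= 7^2 * 3.0200
= 49 * 3.0200 = 147.9800

147.9800


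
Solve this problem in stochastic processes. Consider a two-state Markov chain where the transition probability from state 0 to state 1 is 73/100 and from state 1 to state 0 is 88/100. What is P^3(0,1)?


Computing P^3 by matrix multiplication.
P = [[0.2700, 0.7300], [0.8800, 0.1200]]
After raising P to the power 3:
P^3(0,1) = 0.5563

0.5563


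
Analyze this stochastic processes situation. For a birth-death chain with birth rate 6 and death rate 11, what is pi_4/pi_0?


For birth-death process, pi_n/pi_0 = (lambda/mu)^n
= (6/11)^4
= 0.0885

0.0885


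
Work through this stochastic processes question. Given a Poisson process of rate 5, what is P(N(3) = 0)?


P(N(t)=k) = (lambda*t)^k * exp(-lambda*t) / k!
lambda*t = 15
= 15^0 * exp(-15) / 0!
= 1 * 3.0590e-07 / 1
= 3.0590e-07

3.0590e-07


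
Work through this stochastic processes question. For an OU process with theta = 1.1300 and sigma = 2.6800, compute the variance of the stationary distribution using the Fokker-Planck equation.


Stationary variance = sigma^2 / (2*theta)
= 2.6800^2 / (2*1.1300)
= 7.1824 / 2.2600
= 3.1781

3.1781


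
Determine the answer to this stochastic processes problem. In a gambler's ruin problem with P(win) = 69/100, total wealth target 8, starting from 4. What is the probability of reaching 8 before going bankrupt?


Gambler's ruin formula:
r = q/p = 0.3100/0.6900 = 0.4493
P(win) = (1 - r^i)/(1 - r^N)
= (1 - 0.4493^4)/(1 - 0.4493^8)
= 0.9609

0.9609


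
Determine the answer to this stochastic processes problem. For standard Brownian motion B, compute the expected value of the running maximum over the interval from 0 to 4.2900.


E(max B(s)) = sqrt(2t/pi)
= sqrt(2*4.2900/pi)
= sqrt(2.7311)
= 1.6526

1.6526


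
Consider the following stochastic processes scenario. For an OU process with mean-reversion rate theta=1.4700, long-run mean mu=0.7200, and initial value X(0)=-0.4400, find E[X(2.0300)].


E[X(t)] = mu + (X(0) - mu)*exp(-theta*t)
= 0.7200 + (-0.4400 - 0.7200)*exp(-1.4700*2.0300)
= 0.7200 + -1.1600 * 0.0506
= 0.6613

0.6613


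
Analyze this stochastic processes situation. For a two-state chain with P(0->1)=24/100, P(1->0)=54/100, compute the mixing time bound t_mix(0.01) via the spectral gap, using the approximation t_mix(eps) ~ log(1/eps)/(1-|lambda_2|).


lambda_2 = |1 - p01 - p10| = |1 - 0.2400 - 0.5400| = 0.2200
t_mix ~ log(1/eps)/(1 - |lambda_2|)
= log(100)/(1 - 0.2200) = 4.6052/0.7800
= 5.9041

5.9041


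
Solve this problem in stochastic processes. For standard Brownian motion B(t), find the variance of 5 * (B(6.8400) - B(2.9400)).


Var(alpha*(B(t)-B(s))) = alpha^2 * (t-s)
= 5^2 * (6.8400 - 2.9400)
= 25 * 3.9000
= 97.5000

97.5000


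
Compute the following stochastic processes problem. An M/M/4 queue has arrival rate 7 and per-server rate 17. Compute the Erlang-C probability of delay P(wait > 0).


a = lambda/mu = 0.4118
rho = a/c = 0.1029
Erlang-C formula applied:
C(c,a) = 8.8456e-04

8.8456e-04


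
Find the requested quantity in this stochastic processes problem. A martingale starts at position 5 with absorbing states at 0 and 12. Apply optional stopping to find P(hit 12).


By optional stopping theorem: E(M at tau) = M(0) = 5
P(hit 12)*12 + P(hit 0)*0 = 5
P(hit 12) = (5 - 0)/(12 - 0) = 5/12 = 0.4167

0.4167


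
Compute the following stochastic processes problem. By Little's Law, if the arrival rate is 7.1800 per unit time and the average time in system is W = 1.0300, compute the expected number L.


Little's Law: L = lambda * W
= 7.1800 * 1.0300
= 7.3954

7.3954


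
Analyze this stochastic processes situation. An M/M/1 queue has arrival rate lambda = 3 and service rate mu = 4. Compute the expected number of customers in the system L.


rho = 3/4 = 0.7500
L = rho/(1-rho)
= 0.7500/0.2500
= 3.0000

3.0000


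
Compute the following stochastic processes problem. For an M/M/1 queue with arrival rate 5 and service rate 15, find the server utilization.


rho = lambda/mu
= 5/15
= 0.3333

0.3333


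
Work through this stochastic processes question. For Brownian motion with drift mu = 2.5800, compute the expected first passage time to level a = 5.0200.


Expected first passage time = a/mu
= 5.0200/2.5800
= 1.9457

1.9457


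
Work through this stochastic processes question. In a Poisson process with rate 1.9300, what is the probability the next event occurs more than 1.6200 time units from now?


P(X > t) = exp(-lambda * t)
= exp(-1.9300 * 1.6200)
= exp(-3.1266) = 0.0439

0.0439


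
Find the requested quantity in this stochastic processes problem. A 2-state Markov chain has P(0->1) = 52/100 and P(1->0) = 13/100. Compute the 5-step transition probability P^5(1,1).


Computing P^5 by matrix multiplication.
P = [[0.4800, 0.5200], [0.1300, 0.8700]]
After raising P to the power 5:
P^5(1,1) = 0.8011

0.8011


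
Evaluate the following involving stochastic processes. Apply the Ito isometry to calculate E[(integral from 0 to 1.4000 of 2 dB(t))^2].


By Ito isometry: E[(int f dB)^2] = int f^2 dt
= 2^2 * 1.4000
= 4 * 1.4000 = 5.6000

5.6000


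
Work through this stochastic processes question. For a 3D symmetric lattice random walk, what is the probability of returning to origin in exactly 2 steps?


P(return in 2 steps) = P(reverse first step) = 1/(2d)
= 1/6
= 0.1667

0.1667


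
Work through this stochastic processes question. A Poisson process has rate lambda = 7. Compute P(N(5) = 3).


P(N(t)=k) = (lambda*t)^k * exp(-lambda*t) / k!
lambda*t = 35
= 35^3 * exp(-35) / 3!
= 42875 * 6.3051e-16 / 6
= 4.5055e-12

4.5055e-12


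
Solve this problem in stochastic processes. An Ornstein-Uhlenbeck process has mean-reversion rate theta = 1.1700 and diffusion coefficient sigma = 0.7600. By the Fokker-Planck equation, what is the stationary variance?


Stationary variance = sigma^2 / (2*theta)
= 0.7600^2 / (2*1.1700)
= 0.5776 / 2.3400
= 0.2468

0.2468


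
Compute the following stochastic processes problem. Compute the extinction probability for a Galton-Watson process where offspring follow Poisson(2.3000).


Since mu = 2.3000 > 1, extinction prob q < 1.
Solve s = exp(mu*(s-1)) iteratively.
q = 0.1376

0.1376


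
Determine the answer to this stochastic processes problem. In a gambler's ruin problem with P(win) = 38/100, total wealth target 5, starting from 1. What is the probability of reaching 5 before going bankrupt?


Gambler's ruin formula:
r = q/p = 0.6200/0.3800 = 1.6316
P(win) = (1 - r^i)/(1 - r^N)
= (1 - 1.6316^1)/(1 - 1.6316^5)
= 0.0598

0.0598


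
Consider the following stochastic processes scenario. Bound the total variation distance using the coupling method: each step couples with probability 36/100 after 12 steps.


TV distance bound <= (1-delta)^n
= (1 - 0.3600)^12
= 0.6400^12
= 0.0047

0.0047


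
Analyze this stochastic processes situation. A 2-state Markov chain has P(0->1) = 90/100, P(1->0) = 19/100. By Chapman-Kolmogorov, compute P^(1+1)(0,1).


P^2 = P^1 * P^1
Computing via matrix multiplication of the transition matrix.
Entry (0,1) of P^2 = 0.8190

0.8190


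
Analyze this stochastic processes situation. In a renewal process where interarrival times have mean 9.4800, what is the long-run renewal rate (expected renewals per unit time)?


Long-run renewal rate = 1/E(X)
= 1/9.4800
= 0.1055

0.1055


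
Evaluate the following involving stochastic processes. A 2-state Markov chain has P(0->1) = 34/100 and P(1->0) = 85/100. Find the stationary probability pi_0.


Stationary distribution: pi_0 = p10/(p01+p10), pi_1 = p01/(p01+p10)
p01 = 0.3400, p10 = 0.8500
pi_0 = 0.7143

0.7143


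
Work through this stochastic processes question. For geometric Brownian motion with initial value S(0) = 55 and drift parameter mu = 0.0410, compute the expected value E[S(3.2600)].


E[S(t)] = S(0) * exp(mu * t)
= 55 * exp(0.0410 * 3.2600)
= 55 * 1.1430
= 62.8652

62.8652


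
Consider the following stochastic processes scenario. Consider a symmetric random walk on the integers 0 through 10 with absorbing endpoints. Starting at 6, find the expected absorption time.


For symmetric RW on 0,...,N with absorbing barriers, E(i) = i*(N-i)
E(6) = 6 * 4 = 24

24


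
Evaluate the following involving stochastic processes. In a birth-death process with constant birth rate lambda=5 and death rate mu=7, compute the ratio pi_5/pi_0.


For birth-death process, pi_n/pi_0 = (lambda/mu)^n
= (5/7)^5
= 0.1859

0.1859


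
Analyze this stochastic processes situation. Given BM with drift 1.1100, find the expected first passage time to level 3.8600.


Expected first passage time = a/mu
= 3.8600/1.1100
= 3.4775

3.4775


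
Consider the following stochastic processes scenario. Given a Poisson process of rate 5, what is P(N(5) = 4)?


P(N(t)=k) = (lambda*t)^k * exp(-lambda*t) / k!
lambda*t = 25
= 25^4 * exp(-25) / 4!
= 390625 * 1.3888e-11 / 24
= 2.2604e-07

2.2604e-07


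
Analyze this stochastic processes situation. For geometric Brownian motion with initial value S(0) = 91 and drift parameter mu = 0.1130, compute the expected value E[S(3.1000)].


E[S(t)] = S(0) * exp(mu * t)
= 91 * exp(0.1130 * 3.1000)
= 91 * 1.4195
= 129.1739

129.1739


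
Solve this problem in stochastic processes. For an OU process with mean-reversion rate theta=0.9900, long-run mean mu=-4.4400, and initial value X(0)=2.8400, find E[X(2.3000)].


E[X(t)] = mu + (X(0) - mu)*exp(-theta*t)
= -4.4400 + (2.8400 - -4.4400)*exp(-0.9900*2.3000)
= -4.4400 + 7.2800 * 0.1026
= -3.6931

-3.6931


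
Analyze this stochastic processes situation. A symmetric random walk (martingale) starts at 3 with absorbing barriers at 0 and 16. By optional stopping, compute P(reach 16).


By optional stopping theorem: E(M at tau) = M(0) = 3
P(hit 16)*16 + P(hit 0)*0 = 3
P(hit 16) = (3 - 0)/(16 - 0) = 3/16 = 0.1875

0.1875


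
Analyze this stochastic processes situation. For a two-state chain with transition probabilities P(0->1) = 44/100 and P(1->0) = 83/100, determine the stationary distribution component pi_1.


Stationary distribution: pi_0 = p10/(p01+p10), pi_1 = p01/(p01+p10)
p01 = 0.4400, p10 = 0.8300
pi_1 = 0.3465

0.3465


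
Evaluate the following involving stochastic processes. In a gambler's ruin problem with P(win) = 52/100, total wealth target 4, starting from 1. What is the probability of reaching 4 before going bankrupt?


Gambler's ruin formula:
r = q/p = 0.4800/0.5200 = 0.9231
P(win) = (1 - r^i)/(1 - r^N)
= (1 - 0.9231^1)/(1 - 0.9231^4)
= 0.2808

0.2808


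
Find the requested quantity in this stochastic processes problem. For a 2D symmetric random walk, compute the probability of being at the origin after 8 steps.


P = C(8,4)^2 / 4^8
= 70^2 / 65536
= 4900 / 65536
= 0.0748

0.0748


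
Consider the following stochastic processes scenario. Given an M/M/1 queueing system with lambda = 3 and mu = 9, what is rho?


rho = lambda/mu
= 3/9
= 0.3333

0.3333


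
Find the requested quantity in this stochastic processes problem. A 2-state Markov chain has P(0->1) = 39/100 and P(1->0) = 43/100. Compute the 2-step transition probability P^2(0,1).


Computing P^2 by matrix multiplication.
P = [[0.6100, 0.3900], [0.4300, 0.5700]]
After raising P to the power 2:
P^2(0,1) = 0.4602

0.4602


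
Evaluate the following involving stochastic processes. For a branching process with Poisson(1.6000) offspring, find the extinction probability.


Since mu = 1.6000 > 1, extinction prob q < 1.
Solve s = exp(mu*(s-1)) iteratively.
q = 0.3580

0.3580


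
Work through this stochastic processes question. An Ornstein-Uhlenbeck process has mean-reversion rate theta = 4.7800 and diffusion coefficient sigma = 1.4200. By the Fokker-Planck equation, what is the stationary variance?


Stationary variance = sigma^2 / (2*theta)
= 1.4200^2 / (2*4.7800)
= 2.0164 / 9.5600
= 0.2109

0.2109


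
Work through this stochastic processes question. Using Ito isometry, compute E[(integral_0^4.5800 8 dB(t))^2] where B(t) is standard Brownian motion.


By Ito isometry: E[(int f dB)^2] = int f^2 dt
= 8^2 * 4.5800
= 64 * 4.5800 = 293.1200

293.1200


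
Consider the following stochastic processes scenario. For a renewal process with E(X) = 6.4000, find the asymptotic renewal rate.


Long-run renewal rate = 1/E(X)
= 1/6.4000
= 0.1562

0.1562


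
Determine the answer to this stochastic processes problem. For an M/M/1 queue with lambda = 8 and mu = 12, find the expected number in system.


rho = 8/12 = 0.6667
L = rho/(1-rho)
= 0.6667/0.3333
= 2.0000

2.0000


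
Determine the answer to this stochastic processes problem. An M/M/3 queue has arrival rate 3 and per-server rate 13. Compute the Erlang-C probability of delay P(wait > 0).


a = lambda/mu = 0.2308
rho = a/c = 0.0769
Erlang-C formula applied:
C(c,a) = 0.0018

0.0018


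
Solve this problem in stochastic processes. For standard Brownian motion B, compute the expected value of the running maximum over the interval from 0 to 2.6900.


E(max B(s)) = sqrt(2t/pi)
= sqrt(2*2.6900/pi)
= sqrt(1.7125)
= 1.3086

1.3086


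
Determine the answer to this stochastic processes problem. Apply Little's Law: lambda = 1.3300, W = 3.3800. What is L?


Little's Law: L = lambda * W
= 1.3300 * 3.3800
= 4.4954

4.4954


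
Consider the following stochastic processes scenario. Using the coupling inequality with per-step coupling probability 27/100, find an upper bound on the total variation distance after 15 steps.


TV distance bound <= (1-delta)^n
= (1 - 0.2700)^15
= 0.7300^15
= 0.0089

0.0089


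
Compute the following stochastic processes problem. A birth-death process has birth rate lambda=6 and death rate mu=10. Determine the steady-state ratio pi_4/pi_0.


For birth-death process, pi_n/pi_0 = (lambda/mu)^n
= (6/10)^4
= 0.1296

0.1296


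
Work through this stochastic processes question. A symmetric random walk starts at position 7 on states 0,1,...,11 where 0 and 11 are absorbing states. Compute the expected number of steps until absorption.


For symmetric RW on 0,...,N with absorbing barriers, E(i) = i*(N-i)
E(7) = 7 * 4 = 28

28


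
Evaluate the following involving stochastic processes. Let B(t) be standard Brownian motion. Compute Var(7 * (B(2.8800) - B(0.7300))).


Var(alpha*(B(t)-B(s))) = alpha^2 * (t-s)
= 7^2 * (2.8800 - 0.7300)
= 49 * 2.1500
= 105.3500

105.3500


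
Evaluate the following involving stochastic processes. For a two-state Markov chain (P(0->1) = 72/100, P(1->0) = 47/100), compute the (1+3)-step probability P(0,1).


P^4 = P^1 * P^3
Computing via matrix multiplication of the transition matrix.
Entry (0,1) of P^4 = 0.6043

0.6043


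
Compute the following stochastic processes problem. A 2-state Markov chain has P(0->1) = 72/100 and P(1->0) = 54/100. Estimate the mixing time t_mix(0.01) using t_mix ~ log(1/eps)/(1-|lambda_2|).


lambda_2 = |1 - p01 - p10| = |1 - 0.7200 - 0.5400| = 0.2600
t_mix ~ log(1/eps)/(1 - |lambda_2|)
= log(100)/(1 - 0.2600) = 4.6052/0.7400
= 6.2232

6.2232


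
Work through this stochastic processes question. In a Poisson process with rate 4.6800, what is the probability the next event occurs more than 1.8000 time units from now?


P(X > t) = exp(-lambda * t)
= exp(-4.6800 * 1.8000)
= exp(-8.4240) = 2.1953e-04

2.1953e-04


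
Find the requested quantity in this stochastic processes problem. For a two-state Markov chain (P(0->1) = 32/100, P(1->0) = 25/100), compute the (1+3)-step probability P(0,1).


P^4 = P^1 * P^3
Computing via matrix multiplication of the transition matrix.
Entry (0,1) of P^4 = 0.5422

0.5422


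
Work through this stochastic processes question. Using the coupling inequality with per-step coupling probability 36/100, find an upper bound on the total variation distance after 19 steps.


TV distance bound <= (1-delta)^n
= (1 - 0.3600)^19
= 0.6400^19
= 2.0769e-04

2.0769e-04


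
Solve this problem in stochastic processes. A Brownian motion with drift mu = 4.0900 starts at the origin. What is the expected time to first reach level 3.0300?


Expected first passage time = a/mu
= 3.0300/4.0900
= 0.7408

0.7408


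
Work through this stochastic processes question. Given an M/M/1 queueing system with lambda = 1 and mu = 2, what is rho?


rho = lambda/mu
= 1/2
= 0.5000

0.5000


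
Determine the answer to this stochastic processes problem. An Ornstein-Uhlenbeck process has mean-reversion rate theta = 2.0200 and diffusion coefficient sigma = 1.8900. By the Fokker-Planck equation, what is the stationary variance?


Stationary variance = sigma^2 / (2*theta)
= 1.8900^2 / (2*2.0200)
= 3.5721 / 4.0400
= 0.8842

0.8842


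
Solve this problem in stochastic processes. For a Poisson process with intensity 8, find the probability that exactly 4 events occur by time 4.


P(N(t)=k) = (lambda*t)^k * exp(-lambda*t) / k!
lambda*t = 32
= 32^4 * exp(-32) / 4!
= 1048576 * 1.2664e-14 / 24
= 5.5331e-10

5.5331e-10


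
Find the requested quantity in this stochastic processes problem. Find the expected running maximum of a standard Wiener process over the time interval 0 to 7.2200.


E(max B(s)) = sqrt(2t/pi)
= sqrt(2*7.2200/pi)
= sqrt(4.5964)
= 2.1439

2.1439


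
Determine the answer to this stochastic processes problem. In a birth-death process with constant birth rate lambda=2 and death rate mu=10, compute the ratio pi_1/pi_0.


For birth-death process, pi_n/pi_0 = (lambda/mu)^n
= (2/10)^1
= 0.2000

0.2000


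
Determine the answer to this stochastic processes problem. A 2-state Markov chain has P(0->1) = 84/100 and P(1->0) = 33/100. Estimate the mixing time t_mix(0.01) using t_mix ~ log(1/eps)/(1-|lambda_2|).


lambda_2 = |1 - p01 - p10| = |1 - 0.8400 - 0.3300| = 0.1700
t_mix ~ log(1/eps)/(1 - |lambda_2|)
= log(100)/(1 - 0.1700) = 4.6052/0.8300
= 5.5484

5.5484


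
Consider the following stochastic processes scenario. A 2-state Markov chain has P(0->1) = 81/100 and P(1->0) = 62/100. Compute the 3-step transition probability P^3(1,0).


Computing P^3 by matrix multiplication.
P = [[0.1900, 0.8100], [0.6200, 0.3800]]
After raising P to the power 3:
P^3(1,0) = 0.4680

0.4680


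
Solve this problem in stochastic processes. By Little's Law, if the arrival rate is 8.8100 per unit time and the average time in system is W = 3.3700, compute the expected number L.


Little's Law: L = lambda * W
= 8.8100 * 3.3700
= 29.6897

29.6897


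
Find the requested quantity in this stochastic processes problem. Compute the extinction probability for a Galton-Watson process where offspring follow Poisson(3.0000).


Since mu = 3.0000 > 1, extinction prob q < 1.
Solve s = exp(mu*(s-1)) iteratively.
q = 0.0595

0.0595


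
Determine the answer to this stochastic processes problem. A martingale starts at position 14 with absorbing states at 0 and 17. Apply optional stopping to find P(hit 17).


By optional stopping theorem: E(M at tau) = M(0) = 14
P(hit 17)*17 + P(hit 0)*0 = 14
P(hit 17) = (14 - 0)/(17 - 0) = 14/17 = 0.8235

0.8235


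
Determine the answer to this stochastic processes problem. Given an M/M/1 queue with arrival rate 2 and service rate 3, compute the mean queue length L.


rho = 2/3 = 0.6667
L = rho/(1-rho)
= 0.6667/0.3333
= 2.0000

2.0000


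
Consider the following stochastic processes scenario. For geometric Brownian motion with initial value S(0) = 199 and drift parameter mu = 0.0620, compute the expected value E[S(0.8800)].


E[S(t)] = S(0) * exp(mu * t)
= 199 * exp(0.0620 * 0.8800)
= 199 * 1.0561
= 210.1591

210.1591


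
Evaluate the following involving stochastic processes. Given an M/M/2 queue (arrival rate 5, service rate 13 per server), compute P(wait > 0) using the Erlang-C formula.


a = lambda/mu = 0.3846
rho = a/c = 0.1923
Erlang-C formula applied:
C(c,a) = 0.0620

0.0620


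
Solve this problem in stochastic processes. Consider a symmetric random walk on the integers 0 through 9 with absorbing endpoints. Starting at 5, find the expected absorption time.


For symmetric RW on 0,...,N with absorbing barriers, E(i) = i*(N-i)
E(5) = 5 * 4 = 20

20


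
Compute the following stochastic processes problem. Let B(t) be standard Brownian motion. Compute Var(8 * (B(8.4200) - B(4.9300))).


Var(alpha*(B(t)-B(s))) = alpha^2 * (t-s)
= 8^2 * (8.4200 - 4.9300)
= 64 * 3.4900
= 223.3600

223.3600


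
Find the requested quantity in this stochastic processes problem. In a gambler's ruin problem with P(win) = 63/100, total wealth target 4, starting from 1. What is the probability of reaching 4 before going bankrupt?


Gambler's ruin formula:
r = q/p = 0.3700/0.6300 = 0.5873
P(win) = (1 - r^i)/(1 - r^N)
= (1 - 0.5873^1)/(1 - 0.5873^4)
= 0.4684

0.4684


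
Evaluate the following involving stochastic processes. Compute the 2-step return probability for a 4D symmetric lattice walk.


P(return in 2 steps) = P(reverse first step) = 1/(2d)
= 1/8
= 0.1250

0.1250


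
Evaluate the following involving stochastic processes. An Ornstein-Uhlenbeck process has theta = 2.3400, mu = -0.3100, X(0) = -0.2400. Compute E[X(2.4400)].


E[X(t)] = mu + (X(0) - mu)*exp(-theta*t)
= -0.3100 + (-0.2400 - -0.3100)*exp(-2.3400*2.4400)
= -0.3100 + 0.0700 * 0.0033
= -0.3098

-0.3098


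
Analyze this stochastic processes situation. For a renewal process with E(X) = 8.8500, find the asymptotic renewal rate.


Long-run renewal rate = 1/E(X)
= 1/8.8500
= 0.1130

0.1130


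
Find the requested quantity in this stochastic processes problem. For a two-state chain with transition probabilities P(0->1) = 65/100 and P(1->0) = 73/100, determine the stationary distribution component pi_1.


Stationary distribution: pi_0 = p10/(p01+p10), pi_1 = p01/(p01+p10)
p01 = 0.6500, p10 = 0.7300
pi_1 = 0.4710

0.4710


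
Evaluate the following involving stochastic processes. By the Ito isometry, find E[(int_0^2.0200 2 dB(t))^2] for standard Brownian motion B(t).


By Ito isometry: E[(int f dB)^2] = int f^2 dt
= 2^2 * 2.0200
= 4 * 2.0200 = 8.0800

8.0800


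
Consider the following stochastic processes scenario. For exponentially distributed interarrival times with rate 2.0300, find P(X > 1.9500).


P(X > t) = exp(-lambda * t)
= exp(-2.0300 * 1.9500)
= exp(-3.9585) = 0.0191

0.0191


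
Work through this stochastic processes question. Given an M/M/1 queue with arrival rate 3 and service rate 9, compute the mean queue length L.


rho = 3/9 = 0.3333
L = rho/(1-rho)
= 0.3333/0.6667
= 0.5000

0.5000


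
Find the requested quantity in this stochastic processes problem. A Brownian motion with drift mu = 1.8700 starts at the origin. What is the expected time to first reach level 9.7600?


Expected first passage time = a/mu
= 9.7600/1.8700
= 5.2193

5.2193


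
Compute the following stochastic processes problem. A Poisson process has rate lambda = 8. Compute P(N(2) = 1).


P(N(t)=k) = (lambda*t)^k * exp(-lambda*t) / k!
lambda*t = 16
= 16^1 * exp(-16) / 1!
= 16 * 1.1254e-07 / 1
= 1.8006e-06

1.8006e-06


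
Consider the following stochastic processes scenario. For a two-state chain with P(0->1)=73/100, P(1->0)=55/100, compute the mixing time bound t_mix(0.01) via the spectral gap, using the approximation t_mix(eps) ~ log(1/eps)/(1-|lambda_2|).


lambda_2 = |1 - p01 - p10| = |1 - 0.7300 - 0.5500| = 0.2800
t_mix ~ log(1/eps)/(1 - |lambda_2|)
= log(100)/(1 - 0.2800) = 4.6052/0.7200
= 6.3961

6.3961


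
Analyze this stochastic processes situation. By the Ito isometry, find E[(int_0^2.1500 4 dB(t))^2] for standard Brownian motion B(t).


By Ito isometry: E[(int f dB)^2] = int f^2 dt
= 4^2 * 2.1500
= 16 * 2.1500 = 34.4000

34.4000


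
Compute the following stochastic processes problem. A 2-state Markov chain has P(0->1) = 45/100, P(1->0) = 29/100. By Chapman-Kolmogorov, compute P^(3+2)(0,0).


P^5 = P^3 * P^2
Computing via matrix multiplication of the transition matrix.
Entry (0,0) of P^5 = 0.3926

0.3926


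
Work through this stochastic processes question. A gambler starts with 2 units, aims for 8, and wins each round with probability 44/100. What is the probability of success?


Gambler's ruin formula:
r = q/p = 0.5600/0.4400 = 1.2727
P(win) = (1 - r^i)/(1 - r^N)
= (1 - 1.2727^2)/(1 - 1.2727^8)
= 0.1053

0.1053


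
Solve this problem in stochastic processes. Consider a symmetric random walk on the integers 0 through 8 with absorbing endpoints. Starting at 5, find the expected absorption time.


For symmetric RW on 0,...,N with absorbing barriers, E(i) = i*(N-i)
E(5) = 5 * 3 = 15

15


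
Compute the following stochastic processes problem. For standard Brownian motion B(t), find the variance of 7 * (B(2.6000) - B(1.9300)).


Var(alpha*(B(t)-B(s))) = alpha^2 * (t-s)
= 7^2 * (2.6000 - 1.9300)
= 49 * 0.6700
= 32.8300

32.8300


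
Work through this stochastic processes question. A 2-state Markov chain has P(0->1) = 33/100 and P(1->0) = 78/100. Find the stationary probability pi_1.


Stationary distribution: pi_0 = p10/(p01+p10), pi_1 = p01/(p01+p10)
p01 = 0.3300, p10 = 0.7800
pi_1 = 0.2973

0.2973


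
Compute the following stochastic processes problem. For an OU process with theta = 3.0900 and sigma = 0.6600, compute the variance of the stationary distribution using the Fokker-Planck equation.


Stationary variance = sigma^2 / (2*theta)
= 0.6600^2 / (2*3.0900)
= 0.4356 / 6.1800
= 0.0705

0.0705


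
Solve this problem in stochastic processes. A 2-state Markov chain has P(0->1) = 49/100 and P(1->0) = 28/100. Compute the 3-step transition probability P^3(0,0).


Computing P^3 by matrix multiplication.
P = [[0.5100, 0.4900], [0.2800, 0.7200]]
After raising P to the power 3:
P^3(0,0) = 0.3714

0.3714


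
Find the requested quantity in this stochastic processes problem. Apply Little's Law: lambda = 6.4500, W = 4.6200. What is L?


Little's Law: L = lambda * W
= 6.4500 * 4.6200
= 29.7990

29.7990


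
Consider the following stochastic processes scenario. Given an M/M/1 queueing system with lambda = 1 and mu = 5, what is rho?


rho = lambda/mu
= 1/5
= 0.2000

0.2000


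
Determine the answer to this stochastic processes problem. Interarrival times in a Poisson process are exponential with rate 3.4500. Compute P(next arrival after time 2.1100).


P(X > t) = exp(-lambda * t)
= exp(-3.4500 * 2.1100)
= exp(-7.2795) = 6.8953e-04

6.8953e-04


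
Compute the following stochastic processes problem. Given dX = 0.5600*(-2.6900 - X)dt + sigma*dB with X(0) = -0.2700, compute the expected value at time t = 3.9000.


E[X(t)] = mu + (X(0) - mu)*exp(-theta*t)
= -2.6900 + (-0.2700 - -2.6900)*exp(-0.5600*3.9000)
= -2.6900 + 2.4200 * 0.1126
= -2.4175

-2.4175


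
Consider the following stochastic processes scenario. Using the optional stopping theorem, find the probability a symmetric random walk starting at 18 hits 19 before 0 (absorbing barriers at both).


By optional stopping theorem: E(M at tau) = M(0) = 18
P(hit 19)*19 + P(hit 0)*0 = 18
P(hit 19) = (18 - 0)/(19 - 0) = 18/19 = 0.9474

0.9474


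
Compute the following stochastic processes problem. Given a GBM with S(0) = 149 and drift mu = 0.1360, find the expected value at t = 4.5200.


E[S(t)] = S(0) * exp(mu * t)
= 149 * exp(0.1360 * 4.5200)
= 149 * 1.8491
= 275.5217

275.5217


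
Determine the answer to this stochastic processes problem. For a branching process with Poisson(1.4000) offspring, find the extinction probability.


Since mu = 1.4000 > 1, extinction prob q < 1.
Solve s = exp(mu*(s-1)) iteratively.
q = 0.4890

0.4890


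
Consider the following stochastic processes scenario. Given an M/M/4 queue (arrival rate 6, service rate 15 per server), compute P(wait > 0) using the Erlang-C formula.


a = lambda/mu = 0.4000
rho = a/c = 0.1000
Erlang-C formula applied:
C(c,a) = 7.9444e-04

7.9444e-04


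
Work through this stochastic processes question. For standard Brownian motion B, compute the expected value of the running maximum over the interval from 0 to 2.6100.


E(max B(s)) = sqrt(2t/pi)
= sqrt(2*2.6100/pi)
= sqrt(1.6616)
= 1.2890

1.2890


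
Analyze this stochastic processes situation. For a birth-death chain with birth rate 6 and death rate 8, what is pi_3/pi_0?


For birth-death process, pi_n/pi_0 = (lambda/mu)^n
= (6/8)^3
= 0.4219

0.4219


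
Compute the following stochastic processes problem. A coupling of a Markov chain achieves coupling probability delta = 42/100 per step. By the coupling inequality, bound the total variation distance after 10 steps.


TV distance bound <= (1-delta)^n
= (1 - 0.4200)^10
= 0.5800^10
= 0.0043

0.0043


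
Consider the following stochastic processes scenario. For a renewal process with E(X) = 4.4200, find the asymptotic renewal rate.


Long-run renewal rate = 1/E(X)
= 1/4.4200
= 0.2262

0.2262


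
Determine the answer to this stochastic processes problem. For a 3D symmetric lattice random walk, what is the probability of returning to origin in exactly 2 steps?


P(return in 2 steps) = P(reverse first step) = 1/(2d)
= 1/6
= 0.1667

0.1667


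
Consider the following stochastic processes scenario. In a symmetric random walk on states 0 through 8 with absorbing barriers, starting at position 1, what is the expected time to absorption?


For symmetric RW on 0,...,N with absorbing barriers, E(i) = i*(N-i)
E(1) = 1 * 7 = 7

7


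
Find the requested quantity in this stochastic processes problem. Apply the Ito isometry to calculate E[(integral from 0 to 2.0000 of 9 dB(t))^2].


By Ito isometry: E[(int f dB)^2] = int f^2 dt
= 9^2 * 2.0000
= 81 * 2.0000 = 162.0000

162.0000


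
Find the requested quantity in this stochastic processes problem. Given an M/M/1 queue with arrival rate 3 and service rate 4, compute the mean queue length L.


rho = 3/4 = 0.7500
L = rho/(1-rho)
= 0.7500/0.2500
= 3.0000

3.0000


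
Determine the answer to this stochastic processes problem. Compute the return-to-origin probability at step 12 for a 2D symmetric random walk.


P = C(12,6)^2 / 4^12
= 924^2 / 16777216
= 853776 / 16777216
= 0.0509

0.0509


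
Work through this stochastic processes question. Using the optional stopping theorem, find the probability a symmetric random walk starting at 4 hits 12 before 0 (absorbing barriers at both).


By optional stopping theorem: E(M at tau) = M(0) = 4
P(hit 12)*12 + P(hit 0)*0 = 4
P(hit 12) = (4 - 0)/(12 - 0) = 1/3 = 0.3333

0.3333


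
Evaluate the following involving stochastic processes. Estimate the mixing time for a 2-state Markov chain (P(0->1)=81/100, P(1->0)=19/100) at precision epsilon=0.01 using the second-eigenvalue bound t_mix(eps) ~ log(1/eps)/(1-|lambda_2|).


lambda_2 = |1 - p01 - p10| = |1 - 0.8100 - 0.1900| = 5.5511e-17
t_mix ~ log(1/eps)/(1 - |lambda_2|)
= log(100)/(1 - 5.5511e-17) = 4.6052/1.0000
= 4.6052

4.6052


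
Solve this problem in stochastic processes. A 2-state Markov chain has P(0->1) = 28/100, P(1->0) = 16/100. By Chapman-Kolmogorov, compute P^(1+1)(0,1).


P^2 = P^1 * P^1
Computing via matrix multiplication of the transition matrix.
Entry (0,1) of P^2 = 0.4368

0.4368


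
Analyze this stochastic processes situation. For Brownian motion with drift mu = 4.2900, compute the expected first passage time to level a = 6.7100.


Expected first passage time = a/mu
= 6.7100/4.2900
= 1.5641

1.5641


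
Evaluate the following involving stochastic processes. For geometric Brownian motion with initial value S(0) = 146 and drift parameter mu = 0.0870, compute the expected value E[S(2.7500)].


E[S(t)] = S(0) * exp(mu * t)
= 146 * exp(0.0870 * 2.7500)
= 146 * 1.2703
= 185.4632

185.4632


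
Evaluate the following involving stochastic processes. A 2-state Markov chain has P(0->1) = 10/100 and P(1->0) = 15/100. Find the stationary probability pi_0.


Stationary distribution: pi_0 = p10/(p01+p10), pi_1 = p01/(p01+p10)
p01 = 0.1000, p10 = 0.1500
pi_0 = 0.6000

0.6000


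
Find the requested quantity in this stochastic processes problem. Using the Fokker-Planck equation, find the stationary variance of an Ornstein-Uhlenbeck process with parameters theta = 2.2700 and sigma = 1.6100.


Stationary variance = sigma^2 / (2*theta)
= 1.6100^2 / (2*2.2700)
= 2.5921 / 4.5400
= 0.5709

0.5709


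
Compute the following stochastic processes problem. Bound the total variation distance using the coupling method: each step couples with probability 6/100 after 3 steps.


TV distance bound <= (1-delta)^n
= (1 - 0.0600)^3
= 0.9400^3
= 0.8306

0.8306


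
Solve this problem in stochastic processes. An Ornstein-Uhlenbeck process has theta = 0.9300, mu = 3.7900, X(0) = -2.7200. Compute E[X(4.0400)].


E[X(t)] = mu + (X(0) - mu)*exp(-theta*t)
= 3.7900 + (-2.7200 - 3.7900)*exp(-0.9300*4.0400)
= 3.7900 + -6.5100 * 0.0233
= 3.6380

3.6380
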